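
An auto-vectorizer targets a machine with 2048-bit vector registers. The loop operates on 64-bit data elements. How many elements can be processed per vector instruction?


Width = SIMD bits / data type bits
= 2048 / 64 = 32

32


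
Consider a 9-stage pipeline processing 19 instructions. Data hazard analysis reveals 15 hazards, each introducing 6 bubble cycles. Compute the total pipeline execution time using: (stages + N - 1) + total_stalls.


Base cycles = 9 + 19 - 1 = 27
Total stalls = 15 * 6 = 90
Total = 27 + 90 = 117

117


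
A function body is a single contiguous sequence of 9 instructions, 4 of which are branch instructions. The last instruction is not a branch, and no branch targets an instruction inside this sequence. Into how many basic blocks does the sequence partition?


With no in-sequence branch targets, the leaders are the first instruction plus the instruction after each branch.
Number of basic blocks = branches + 1
= 4 + 1 = 5

5


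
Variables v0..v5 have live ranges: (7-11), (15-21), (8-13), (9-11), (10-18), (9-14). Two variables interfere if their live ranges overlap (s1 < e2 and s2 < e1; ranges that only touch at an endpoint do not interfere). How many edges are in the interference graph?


Check all pairs for overlapping intervals.
Two intervals (s1,e1) and (s2,e2) overlap if s1 < e2 and s2 < e1.
v0 (7-11) vs v1..v5: overlaps v2, v3, v4, v5 -> 4
v1 (15-21) vs v2..v5: overlaps v4 -> 1
v2 (8-13) vs v3..v5: overlaps v3, v4, v5 -> 3
v3 (9-11) vs v4..v5: overlaps v4, v5 -> 2
v4 (10-18) vs v5: overlaps v5 -> 1
Total overlapping pairs = 4 + 1 + 3 + 2 + 1 = 11

11


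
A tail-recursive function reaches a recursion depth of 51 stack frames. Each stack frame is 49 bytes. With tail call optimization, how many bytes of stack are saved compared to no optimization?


Without TCO: 51 * 49 = 2499 bytes
With TCO: reuse 1 frame = 49 bytes
Savings = 2499 - 49 = 2450

2450


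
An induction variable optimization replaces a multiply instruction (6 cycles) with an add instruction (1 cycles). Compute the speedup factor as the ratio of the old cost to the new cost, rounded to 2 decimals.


Ratio = mult_cost / add_cost = 6 / 1 = 6.0

6.0


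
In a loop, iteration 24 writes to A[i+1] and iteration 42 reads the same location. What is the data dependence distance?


Distance = read iteration - write iteration
= 42 - 24 = 18

18


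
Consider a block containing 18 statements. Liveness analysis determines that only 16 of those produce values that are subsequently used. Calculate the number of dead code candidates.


Dead code = total statements - live definitions
= 18 - 16 = 2

2


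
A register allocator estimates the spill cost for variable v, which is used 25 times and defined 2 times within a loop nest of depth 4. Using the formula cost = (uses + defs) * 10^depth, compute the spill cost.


uses + defs = 25 + 2 = 27
10^4 = 10000
Spill cost = 27 * 10000 = 270000

270000


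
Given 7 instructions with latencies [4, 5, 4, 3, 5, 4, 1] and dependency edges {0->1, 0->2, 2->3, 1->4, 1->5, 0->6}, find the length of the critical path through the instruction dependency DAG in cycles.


Compute longest path through dependency graph: dist(Ik) = max over predecessors of dist + latency(Ik).
dist(I0) = latency 4 = 4
dist(I1) = dist(I0) + 5 = 4 + 5 = 9
dist(I2) = dist(I0) + 4 = 4 + 4 = 8
dist(I3) = dist(I2) + 3 = 8 + 3 = 11
dist(I4) = dist(I1) + 5 = 9 + 5 = 14
dist(I5) = dist(I1) + 4 = 9 + 4 = 13
dist(I6) = dist(I0) + 1 = 4 + 1 = 5
Critical path = max dist = 14

14


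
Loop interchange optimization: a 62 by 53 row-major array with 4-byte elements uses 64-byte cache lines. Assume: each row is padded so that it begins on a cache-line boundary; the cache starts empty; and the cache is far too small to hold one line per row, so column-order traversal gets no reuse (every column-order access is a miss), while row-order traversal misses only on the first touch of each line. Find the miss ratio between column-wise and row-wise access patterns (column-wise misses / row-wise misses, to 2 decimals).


Each row occupies 53 * 4 = 212 bytes and starts on a line boundary, so it spans ceil(212 / 64) = 4 cache lines.
Row-major traversal misses (one per line touched): 62 * ceil(53 * 4 / 64) = 248
Column-major traversal misses (no reuse, every access misses): 62 * 53 = 3286
Ratio = 3286 / 248 = 13.25

13.25


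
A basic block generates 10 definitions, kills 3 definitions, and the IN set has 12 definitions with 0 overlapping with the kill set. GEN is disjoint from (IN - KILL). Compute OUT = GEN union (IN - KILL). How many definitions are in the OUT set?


IN - KILL: 12 - 0 = 12 surviving definitions
OUT = GEN + surviving = 10 + 12 = 22

22


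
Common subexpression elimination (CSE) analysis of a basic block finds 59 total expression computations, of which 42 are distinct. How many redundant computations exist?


CSE count = total expressions - unique expressions
= 59 - 42 = 17

17


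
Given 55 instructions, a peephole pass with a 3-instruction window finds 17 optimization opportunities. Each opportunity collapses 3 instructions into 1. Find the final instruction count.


Each match removes 2 instructions.
Total removed = 17 * 2 = 34
Remaining = 55 - 34 = 21

21


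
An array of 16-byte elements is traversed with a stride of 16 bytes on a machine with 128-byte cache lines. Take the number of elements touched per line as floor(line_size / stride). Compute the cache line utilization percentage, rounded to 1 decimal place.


Elements per cache line = floor(128 / 16) = 8
Bytes used = 8 * 16 = 128
Utilization = 128 / 128 * 100 = 100.0%

100.0


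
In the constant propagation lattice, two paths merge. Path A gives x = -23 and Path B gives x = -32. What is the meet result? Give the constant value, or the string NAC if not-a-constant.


Meet operation: if both paths give the same constant, result is that constant; if they differ, result is NAC (not-a-constant).
Path A: -23, Path B: -32 -> differ
Result: not-a-constant -> NAC

NAC


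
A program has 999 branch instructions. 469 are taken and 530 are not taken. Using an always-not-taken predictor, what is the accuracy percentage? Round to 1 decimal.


Predictor: always-not-taken
Correct predictions = 530
Accuracy = 530 / 999 * 100 = 53.1%

53.1


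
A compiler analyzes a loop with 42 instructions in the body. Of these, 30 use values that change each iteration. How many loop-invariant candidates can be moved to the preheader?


Invariant candidates = total - loop-dependent
= 42 - 30 = 12

12


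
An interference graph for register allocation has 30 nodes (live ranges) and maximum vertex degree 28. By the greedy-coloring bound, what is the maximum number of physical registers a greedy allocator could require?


Greedy coloring never needs more than (max_degree + 1) colors: when coloring a vertex, at most max_degree neighbors are already colored.
Upper bound = 28 + 1 = 29

29


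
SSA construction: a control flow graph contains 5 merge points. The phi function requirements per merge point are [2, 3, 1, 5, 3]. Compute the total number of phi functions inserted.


Total phi functions = sum of phi functions at each join node
= 2 + 3 + 1 + 5 + 3 = 14

14


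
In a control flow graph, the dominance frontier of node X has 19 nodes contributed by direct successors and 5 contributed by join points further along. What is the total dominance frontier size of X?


DF(X) = direct successor contributions + join point contributions
= 19 + 5 = 24

24


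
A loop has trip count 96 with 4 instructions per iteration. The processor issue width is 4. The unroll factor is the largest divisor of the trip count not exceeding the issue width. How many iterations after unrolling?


Largest divisor of 96 <= 4 is 4
New iterations = 96 / 4 = 24

24


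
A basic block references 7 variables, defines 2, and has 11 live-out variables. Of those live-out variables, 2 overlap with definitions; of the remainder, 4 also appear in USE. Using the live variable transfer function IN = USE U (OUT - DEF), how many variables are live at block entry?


OUT - DEF: 11 - 2 = 9
|IN| = |USE| + |OUT - DEF| - |USE ∩ (OUT - DEF)| = 7 + 9 - 4 = 12

12


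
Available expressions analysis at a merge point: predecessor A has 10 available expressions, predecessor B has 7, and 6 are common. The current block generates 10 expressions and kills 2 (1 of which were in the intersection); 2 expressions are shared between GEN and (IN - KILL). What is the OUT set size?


IN = intersection of predecessors = 6
IN - KILL = 6 - 1 = 5
|OUT| = |GEN| + |IN - KILL| - |GEN ∩ (IN - KILL)| = 10 + 5 - 2 = 13

13


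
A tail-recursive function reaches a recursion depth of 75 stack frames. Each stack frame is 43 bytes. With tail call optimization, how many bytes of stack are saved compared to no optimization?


Without TCO: 75 * 43 = 3225 bytes
With TCO: reuse 1 frame = 43 bytes
Savings = 3225 - 43 = 3182

3182


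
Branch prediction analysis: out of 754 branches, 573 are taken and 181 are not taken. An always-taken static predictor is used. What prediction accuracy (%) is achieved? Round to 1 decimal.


Predictor: always-taken
Correct predictions = 573
Accuracy = 573 / 754 * 100 = 76.0%

76.0


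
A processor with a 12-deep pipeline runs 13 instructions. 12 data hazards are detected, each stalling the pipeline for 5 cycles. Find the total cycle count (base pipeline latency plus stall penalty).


Base cycles = 12 + 13 - 1 = 24
Total stalls = 12 * 5 = 60
Total = 24 + 60 = 84

84


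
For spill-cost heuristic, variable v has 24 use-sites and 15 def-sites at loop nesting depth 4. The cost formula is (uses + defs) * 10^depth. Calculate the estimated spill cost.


uses + defs = 24 + 15 = 39
10^4 = 10000
Spill cost = 39 * 10000 = 390000

390000


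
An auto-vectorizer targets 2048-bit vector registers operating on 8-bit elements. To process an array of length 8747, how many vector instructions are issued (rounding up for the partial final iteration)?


Width = 2048 / 8 = 256 elements per vector op
Iterations = ceil(8747 / 256) = 35

35


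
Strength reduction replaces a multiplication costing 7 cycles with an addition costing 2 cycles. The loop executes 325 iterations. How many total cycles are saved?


Per-iteration saving = 7 - 2 = 5
Total saved = 325 * 5 = 1625

1625


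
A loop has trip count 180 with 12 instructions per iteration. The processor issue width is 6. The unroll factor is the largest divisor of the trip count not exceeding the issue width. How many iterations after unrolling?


Largest divisor of 180 <= 6 is 6
New iterations = 180 / 6 = 30

30


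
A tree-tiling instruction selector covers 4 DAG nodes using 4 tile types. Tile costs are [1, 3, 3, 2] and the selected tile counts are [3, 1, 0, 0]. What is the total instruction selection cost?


Total cost = sum(count_i * cost_i)
= 3*1 + 1*3 + 0*3 + 0*2
= 6

6


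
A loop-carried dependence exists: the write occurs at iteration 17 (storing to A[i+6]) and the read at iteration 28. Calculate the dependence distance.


Distance = read iteration - write iteration
= 28 - 17 = 11

11


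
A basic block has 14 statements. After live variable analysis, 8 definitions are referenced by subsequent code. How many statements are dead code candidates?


Dead code = total statements - live definitions
= 14 - 8 = 6

6


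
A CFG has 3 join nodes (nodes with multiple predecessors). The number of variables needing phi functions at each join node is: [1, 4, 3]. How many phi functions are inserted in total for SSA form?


Total phi functions = sum of phi functions at each join node
= 1 + 4 + 3 = 8

8


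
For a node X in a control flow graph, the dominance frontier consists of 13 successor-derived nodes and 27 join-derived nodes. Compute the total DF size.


DF(X) = direct successor contributions + join point contributions
= 13 + 27 = 40

40


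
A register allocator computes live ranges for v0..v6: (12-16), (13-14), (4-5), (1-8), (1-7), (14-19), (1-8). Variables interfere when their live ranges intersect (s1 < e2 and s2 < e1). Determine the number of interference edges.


Check all pairs for overlapping intervals.
Two intervals (s1,e1) and (s2,e2) overlap if s1 < e2 and s2 < e1.
v0 (12-16) vs v1..v6: overlaps v1, v5 -> 2
v1 (13-14) vs v2..v6: overlaps none -> 0
v2 (4-5) vs v3..v6: overlaps v3, v4, v6 -> 3
v3 (1-8) vs v4..v6: overlaps v4, v6 -> 2
v4 (1-7) vs v5..v6: overlaps v6 -> 1
v5 (14-19) vs v6: overlaps none -> 0
Total overlapping pairs = 2 + 0 + 3 + 2 + 1 + 0 = 8

8


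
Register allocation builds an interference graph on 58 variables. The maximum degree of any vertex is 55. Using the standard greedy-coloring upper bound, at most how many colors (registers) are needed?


Greedy coloring never needs more than (max_degree + 1) colors: when coloring a vertex, at most max_degree neighbors are already colored.
Upper bound = 55 + 1 = 56

56


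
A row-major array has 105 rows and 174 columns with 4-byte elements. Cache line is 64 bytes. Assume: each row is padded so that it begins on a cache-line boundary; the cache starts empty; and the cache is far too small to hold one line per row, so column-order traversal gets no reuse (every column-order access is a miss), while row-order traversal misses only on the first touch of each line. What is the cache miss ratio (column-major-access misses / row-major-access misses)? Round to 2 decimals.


Each row occupies 174 * 4 = 696 bytes and starts on a line boundary, so it spans ceil(696 / 64) = 11 cache lines.
Row-major traversal misses (one per line touched): 105 * ceil(174 * 4 / 64) = 1155
Column-major traversal misses (no reuse, every access misses): 105 * 174 = 18270
Ratio = 18270 / 1155 = 15.82

15.82


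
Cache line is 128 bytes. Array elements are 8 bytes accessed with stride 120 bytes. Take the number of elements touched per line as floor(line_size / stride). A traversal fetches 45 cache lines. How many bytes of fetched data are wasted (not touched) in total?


Elements per line = floor(128 / 120) = 1
Bytes used per line = 1 * 8 = 8
Wasted per line = 128 - 8 = 120
Total wasted = 120 * 45 = 5400

5400


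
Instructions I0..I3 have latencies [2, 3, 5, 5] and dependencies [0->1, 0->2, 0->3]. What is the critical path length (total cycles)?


Compute longest path through dependency graph: dist(Ik) = max over predecessors of dist + latency(Ik).
dist(I0) = latency 2 = 2
dist(I1) = dist(I0) + 3 = 2 + 3 = 5
dist(I2) = dist(I0) + 5 = 2 + 5 = 7
dist(I3) = dist(I0) + 5 = 2 + 5 = 7
Critical path = max dist = 7

7


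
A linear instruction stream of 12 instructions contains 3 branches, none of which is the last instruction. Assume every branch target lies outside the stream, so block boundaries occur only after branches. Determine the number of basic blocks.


With no in-sequence branch targets, the leaders are the first instruction plus the instruction after each branch.
Number of basic blocks = branches + 1
= 3 + 1 = 4

4


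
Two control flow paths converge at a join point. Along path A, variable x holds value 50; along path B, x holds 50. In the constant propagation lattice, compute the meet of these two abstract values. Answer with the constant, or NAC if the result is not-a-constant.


Meet operation: if both paths give the same constant, result is that constant; if they differ, result is NAC (not-a-constant).
Path A: 50, Path B: 50 -> equal
Result: constant -> 50

50


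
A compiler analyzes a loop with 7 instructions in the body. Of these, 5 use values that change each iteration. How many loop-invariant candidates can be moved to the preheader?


Invariant candidates = total - loop-dependent
= 7 - 5 = 2

2


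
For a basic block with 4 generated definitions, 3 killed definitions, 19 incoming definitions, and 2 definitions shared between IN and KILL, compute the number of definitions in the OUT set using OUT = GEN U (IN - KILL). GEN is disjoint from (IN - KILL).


IN - KILL: 19 - 2 = 17 surviving definitions
OUT = GEN + surviving = 4 + 17 = 21

21


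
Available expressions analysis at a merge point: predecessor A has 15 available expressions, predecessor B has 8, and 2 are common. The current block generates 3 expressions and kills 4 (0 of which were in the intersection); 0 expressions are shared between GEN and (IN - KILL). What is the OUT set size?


IN = intersection of predecessors = 2
IN - KILL = 2 - 0 = 2
|OUT| = |GEN| + |IN - KILL| - |GEN ∩ (IN - KILL)| = 3 + 2 - 0 = 5

5


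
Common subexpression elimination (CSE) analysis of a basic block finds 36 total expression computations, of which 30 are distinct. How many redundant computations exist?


CSE count = total expressions - unique expressions
= 36 - 30 = 6

6


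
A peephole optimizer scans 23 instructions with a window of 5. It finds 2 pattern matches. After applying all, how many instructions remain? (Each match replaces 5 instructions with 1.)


Each match removes 4 instructions.
Total removed = 2 * 4 = 8
Remaining = 23 - 8 = 15

15


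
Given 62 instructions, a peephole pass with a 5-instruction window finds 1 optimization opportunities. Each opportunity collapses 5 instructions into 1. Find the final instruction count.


Each match removes 4 instructions.
Total removed = 1 * 4 = 4
Remaining = 62 - 4 = 58

58


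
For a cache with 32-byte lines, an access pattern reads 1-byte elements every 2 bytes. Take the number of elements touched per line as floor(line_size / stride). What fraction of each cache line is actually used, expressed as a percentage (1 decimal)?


Elements per cache line = floor(32 / 2) = 16
Bytes used = 16 * 1 = 16
Utilization = 16 / 32 * 100 = 50.0%

50.0


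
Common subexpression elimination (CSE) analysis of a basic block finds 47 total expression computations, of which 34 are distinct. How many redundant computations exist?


CSE count = total expressions - unique expressions
= 47 - 34 = 13

13


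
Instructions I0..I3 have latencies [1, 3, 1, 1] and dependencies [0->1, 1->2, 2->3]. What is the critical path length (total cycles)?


Compute longest path through dependency graph: dist(Ik) = max over predecessors of dist + latency(Ik).
dist(I0) = latency 1 = 1
dist(I1) = dist(I0) + 3 = 1 + 3 = 4
dist(I2) = dist(I1) + 1 = 4 + 1 = 5
dist(I3) = dist(I2) + 1 = 5 + 1 = 6
Critical path = max dist = 6

6


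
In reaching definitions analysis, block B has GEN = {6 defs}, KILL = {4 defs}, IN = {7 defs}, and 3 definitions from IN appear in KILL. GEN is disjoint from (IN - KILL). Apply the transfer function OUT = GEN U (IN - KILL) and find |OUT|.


IN - KILL: 7 - 3 = 4 surviving definitions
OUT = GEN + surviving = 6 + 4 = 10

10


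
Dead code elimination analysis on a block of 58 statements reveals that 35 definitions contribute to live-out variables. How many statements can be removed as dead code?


Dead code = total statements - live definitions
= 58 - 35 = 23

23


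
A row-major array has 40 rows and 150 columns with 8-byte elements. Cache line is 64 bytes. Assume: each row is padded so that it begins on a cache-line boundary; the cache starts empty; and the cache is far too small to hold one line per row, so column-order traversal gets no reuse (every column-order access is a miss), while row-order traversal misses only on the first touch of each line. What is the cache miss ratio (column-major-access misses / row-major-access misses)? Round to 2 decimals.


Each row occupies 150 * 8 = 1200 bytes and starts on a line boundary, so it spans ceil(1200 / 64) = 19 cache lines.
Row-major traversal misses (one per line touched): 40 * ceil(150 * 8 / 64) = 760
Column-major traversal misses (no reuse, every access misses): 40 * 150 = 6000
Ratio = 6000 / 760 = 7.89

7.89


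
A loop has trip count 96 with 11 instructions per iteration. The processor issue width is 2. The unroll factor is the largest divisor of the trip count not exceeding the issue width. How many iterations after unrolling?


Largest divisor of 96 <= 2 is 2
New iterations = 96 / 2 = 48

48


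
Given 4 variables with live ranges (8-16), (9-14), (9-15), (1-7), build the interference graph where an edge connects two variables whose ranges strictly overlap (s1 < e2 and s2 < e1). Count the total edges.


Check all pairs for overlapping intervals.
Two intervals (s1,e1) and (s2,e2) overlap if s1 < e2 and s2 < e1.
v0 (8-16) vs v1..v3: overlaps v1, v2 -> 2
v1 (9-14) vs v2..v3: overlaps v2 -> 1
v2 (9-15) vs v3: overlaps none -> 0
Total overlapping pairs = 2 + 1 + 0 = 3

3


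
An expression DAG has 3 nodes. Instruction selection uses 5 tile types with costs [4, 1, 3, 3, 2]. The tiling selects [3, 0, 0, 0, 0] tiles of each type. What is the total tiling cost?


Total cost = sum(count_i * cost_i)
= 3*4 + 0*1 + 0*3 + 0*3 + 0*2
= 12

12


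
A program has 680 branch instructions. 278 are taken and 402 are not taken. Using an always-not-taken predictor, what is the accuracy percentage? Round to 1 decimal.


Predictor: always-not-taken
Correct predictions = 402
Accuracy = 402 / 680 * 100 = 59.1%

59.1


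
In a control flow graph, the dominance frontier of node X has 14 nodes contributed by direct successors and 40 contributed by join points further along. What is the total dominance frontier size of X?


DF(X) = direct successor contributions + join point contributions
= 14 + 40 = 54

54


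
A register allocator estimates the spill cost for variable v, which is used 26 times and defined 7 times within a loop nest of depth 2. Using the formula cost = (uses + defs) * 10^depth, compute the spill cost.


uses + defs = 26 + 7 = 33
10^2 = 100
Spill cost = 33 * 100 = 3300

3300


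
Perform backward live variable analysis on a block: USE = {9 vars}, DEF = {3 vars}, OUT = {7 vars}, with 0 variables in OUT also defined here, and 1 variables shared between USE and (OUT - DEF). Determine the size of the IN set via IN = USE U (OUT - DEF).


OUT - DEF: 7 - 0 = 7
|IN| = |USE| + |OUT - DEF| - |USE ∩ (OUT - DEF)| = 9 + 7 - 1 = 15

15


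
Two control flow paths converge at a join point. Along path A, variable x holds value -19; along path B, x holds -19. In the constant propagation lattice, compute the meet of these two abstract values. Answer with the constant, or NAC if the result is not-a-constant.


Meet operation: if both paths give the same constant, result is that constant; if they differ, result is NAC (not-a-constant).
Path A: -19, Path B: -19 -> equal
Result: constant -> -19

-19


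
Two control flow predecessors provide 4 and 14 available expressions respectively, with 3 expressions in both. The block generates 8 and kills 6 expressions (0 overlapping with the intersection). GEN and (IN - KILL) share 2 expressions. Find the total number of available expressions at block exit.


IN = intersection of predecessors = 3
IN - KILL = 3 - 0 = 3
|OUT| = |GEN| + |IN - KILL| - |GEN ∩ (IN - KILL)| = 8 + 3 - 2 = 9

9


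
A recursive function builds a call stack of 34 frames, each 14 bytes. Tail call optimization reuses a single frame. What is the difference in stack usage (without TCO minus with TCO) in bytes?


Without TCO: 34 * 14 = 476 bytes
With TCO: reuse 1 frame = 14 bytes
Savings = 476 - 14 = 462

462


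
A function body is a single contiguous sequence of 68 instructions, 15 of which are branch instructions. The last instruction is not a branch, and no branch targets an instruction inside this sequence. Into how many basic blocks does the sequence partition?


With no in-sequence branch targets, the leaders are the first instruction plus the instruction after each branch.
Number of basic blocks = branches + 1
= 15 + 1 = 16

16


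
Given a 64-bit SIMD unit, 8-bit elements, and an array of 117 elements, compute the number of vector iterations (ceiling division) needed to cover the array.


Width = 64 / 8 = 8 elements per vector op
Iterations = ceil(117 / 8) = 15

15


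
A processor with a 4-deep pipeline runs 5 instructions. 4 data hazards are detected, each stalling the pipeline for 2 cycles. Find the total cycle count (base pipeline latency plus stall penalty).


Base cycles = 4 + 5 - 1 = 8
Total stalls = 4 * 2 = 8
Total = 8 + 8 = 16

16


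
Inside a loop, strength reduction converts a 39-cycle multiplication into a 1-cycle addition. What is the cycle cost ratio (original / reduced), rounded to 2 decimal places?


Ratio = mult_cost / add_cost = 39 / 1 = 39.0

39.0


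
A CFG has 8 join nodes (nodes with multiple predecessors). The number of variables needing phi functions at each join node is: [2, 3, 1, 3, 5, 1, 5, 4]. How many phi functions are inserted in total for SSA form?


Total phi functions = sum of phi functions at each join node
= 2 + 3 + 1 + 3 + 5 + 1 + 5 + 4 = 24

24


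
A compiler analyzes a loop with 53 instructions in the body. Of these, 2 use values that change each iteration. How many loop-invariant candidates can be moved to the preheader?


Invariant candidates = total - loop-dependent
= 53 - 2 = 51

51


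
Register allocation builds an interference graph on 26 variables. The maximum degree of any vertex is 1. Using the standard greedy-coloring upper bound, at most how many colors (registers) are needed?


Greedy coloring never needs more than (max_degree + 1) colors: when coloring a vertex, at most max_degree neighbors are already colored.
Upper bound = 1 + 1 = 2

2


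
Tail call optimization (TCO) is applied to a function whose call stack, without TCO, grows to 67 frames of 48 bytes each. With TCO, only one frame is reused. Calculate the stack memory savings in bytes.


Without TCO: 67 * 48 = 3216 bytes
With TCO: reuse 1 frame = 48 bytes
Savings = 3216 - 48 = 3168

3168


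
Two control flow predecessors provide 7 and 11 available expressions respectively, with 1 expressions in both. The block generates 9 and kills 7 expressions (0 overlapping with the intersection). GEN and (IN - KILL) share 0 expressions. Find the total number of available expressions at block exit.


IN = intersection of predecessors = 1
IN - KILL = 1 - 0 = 1
|OUT| = |GEN| + |IN - KILL| - |GEN ∩ (IN - KILL)| = 9 + 1 - 0 = 10

10


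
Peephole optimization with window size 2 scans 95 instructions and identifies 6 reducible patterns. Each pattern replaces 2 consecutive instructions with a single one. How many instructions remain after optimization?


Each match removes 1 instructions.
Total removed = 6 * 1 = 6
Remaining = 95 - 6 = 89

89


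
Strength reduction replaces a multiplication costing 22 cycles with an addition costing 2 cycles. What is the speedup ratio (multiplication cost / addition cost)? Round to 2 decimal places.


Ratio = mult_cost / add_cost = 22 / 2 = 11.0

11.0


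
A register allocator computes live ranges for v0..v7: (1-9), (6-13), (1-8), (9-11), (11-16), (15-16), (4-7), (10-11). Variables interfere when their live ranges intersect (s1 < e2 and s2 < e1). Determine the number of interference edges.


Check all pairs for overlapping intervals.
Two intervals (s1,e1) and (s2,e2) overlap if s1 < e2 and s2 < e1.
v0 (1-9) vs v1..v7: overlaps v1, v2, v6 -> 3
v1 (6-13) vs v2..v7: overlaps v2, v3, v4, v6, v7 -> 5
v2 (1-8) vs v3..v7: overlaps v6 -> 1
v3 (9-11) vs v4..v7: overlaps v7 -> 1
v4 (11-16) vs v5..v7: overlaps v5 -> 1
v5 (15-16) vs v6..v7: overlaps none -> 0
v6 (4-7) vs v7: overlaps none -> 0
Total overlapping pairs = 3 + 5 + 1 + 1 + 1 + 0 + 0 = 11

11


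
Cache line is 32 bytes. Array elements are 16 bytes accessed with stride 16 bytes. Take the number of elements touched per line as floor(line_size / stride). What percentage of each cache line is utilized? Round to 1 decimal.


Elements per cache line = floor(32 / 16) = 2
Bytes used = 2 * 16 = 32
Utilization = 32 / 32 * 100 = 100.0%

100.0


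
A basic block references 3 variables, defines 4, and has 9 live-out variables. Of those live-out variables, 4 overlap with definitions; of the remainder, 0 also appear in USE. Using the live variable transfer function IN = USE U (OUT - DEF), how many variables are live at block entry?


OUT - DEF: 9 - 4 = 5
|IN| = |USE| + |OUT - DEF| - |USE ∩ (OUT - DEF)| = 3 + 5 - 0 = 8

8


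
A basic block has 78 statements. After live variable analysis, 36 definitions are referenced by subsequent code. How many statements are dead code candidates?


Dead code = total statements - live definitions
= 78 - 36 = 42

42


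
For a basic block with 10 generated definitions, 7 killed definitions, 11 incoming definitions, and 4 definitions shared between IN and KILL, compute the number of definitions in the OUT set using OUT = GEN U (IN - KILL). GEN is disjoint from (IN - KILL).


IN - KILL: 11 - 4 = 7 surviving definitions
OUT = GEN + surviving = 10 + 7 = 17

17


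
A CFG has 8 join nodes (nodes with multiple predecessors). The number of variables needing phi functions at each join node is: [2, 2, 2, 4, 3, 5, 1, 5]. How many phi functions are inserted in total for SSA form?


Total phi functions = sum of phi functions at each join node
= 2 + 2 + 2 + 4 + 3 + 5 + 1 + 5 = 24

24


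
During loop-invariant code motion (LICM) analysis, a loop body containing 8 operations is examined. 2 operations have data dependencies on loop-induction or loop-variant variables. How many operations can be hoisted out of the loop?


Invariant candidates = total - loop-dependent
= 8 - 2 = 6

6


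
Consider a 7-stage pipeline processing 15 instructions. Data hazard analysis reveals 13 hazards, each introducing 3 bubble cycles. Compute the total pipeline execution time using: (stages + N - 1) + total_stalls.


Base cycles = 7 + 15 - 1 = 21
Total stalls = 13 * 3 = 39
Total = 21 + 39 = 60

60


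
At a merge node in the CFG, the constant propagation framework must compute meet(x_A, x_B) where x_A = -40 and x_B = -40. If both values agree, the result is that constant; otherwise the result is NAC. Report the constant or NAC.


Meet operation: if both paths give the same constant, result is that constant; if they differ, result is NAC (not-a-constant).
Path A: -40, Path B: -40 -> equal
Result: constant -> -40

-40


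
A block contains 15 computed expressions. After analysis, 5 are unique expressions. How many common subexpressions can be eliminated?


CSE count = total expressions - unique expressions
= 15 - 5 = 10

10


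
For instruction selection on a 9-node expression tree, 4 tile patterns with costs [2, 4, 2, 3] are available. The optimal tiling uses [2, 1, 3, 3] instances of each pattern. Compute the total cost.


Total cost = sum(count_i * cost_i)
= 2*2 + 1*4 + 3*2 + 3*3
= 23

23


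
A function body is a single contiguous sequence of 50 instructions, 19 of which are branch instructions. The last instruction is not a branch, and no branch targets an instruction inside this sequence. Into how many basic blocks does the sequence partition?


With no in-sequence branch targets, the leaders are the first instruction plus the instruction after each branch.
Number of basic blocks = branches + 1
= 19 + 1 = 20

20


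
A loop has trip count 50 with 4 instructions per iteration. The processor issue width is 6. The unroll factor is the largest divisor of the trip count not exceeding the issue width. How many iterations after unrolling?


Largest divisor of 50 <= 6 is 5
New iterations = 50 / 5 = 10

10


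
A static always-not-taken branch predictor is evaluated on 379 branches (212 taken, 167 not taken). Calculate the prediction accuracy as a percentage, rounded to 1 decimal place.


Predictor: always-not-taken
Correct predictions = 167
Accuracy = 167 / 379 * 100 = 44.1%

44.1


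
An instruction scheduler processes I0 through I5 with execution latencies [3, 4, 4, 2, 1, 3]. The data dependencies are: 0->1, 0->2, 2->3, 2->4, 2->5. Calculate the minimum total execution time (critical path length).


Compute longest path through dependency graph: dist(Ik) = max over predecessors of dist + latency(Ik).
dist(I0) = latency 3 = 3
dist(I1) = dist(I0) + 4 = 3 + 4 = 7
dist(I2) = dist(I0) + 4 = 3 + 4 = 7
dist(I3) = dist(I2) + 2 = 7 + 2 = 9
dist(I4) = dist(I2) + 1 = 7 + 1 = 8
dist(I5) = dist(I2) + 3 = 7 + 3 = 10
Critical path = max dist = 10

10


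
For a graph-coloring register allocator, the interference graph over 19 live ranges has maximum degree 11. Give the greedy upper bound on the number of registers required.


Greedy coloring never needs more than (max_degree + 1) colors: when coloring a vertex, at most max_degree neighbors are already colored.
Upper bound = 11 + 1 = 12

12


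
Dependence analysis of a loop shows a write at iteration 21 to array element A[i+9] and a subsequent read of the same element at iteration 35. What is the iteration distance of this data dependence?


Distance = read iteration - write iteration
= 35 - 21 = 14

14


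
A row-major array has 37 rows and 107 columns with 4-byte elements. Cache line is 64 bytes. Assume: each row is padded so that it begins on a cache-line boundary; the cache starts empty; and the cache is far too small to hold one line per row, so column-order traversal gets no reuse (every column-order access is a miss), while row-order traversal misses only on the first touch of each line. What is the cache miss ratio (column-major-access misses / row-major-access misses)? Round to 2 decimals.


Each row occupies 107 * 4 = 428 bytes and starts on a line boundary, so it spans ceil(428 / 64) = 7 cache lines.
Row-major traversal misses (one per line touched): 37 * ceil(107 * 4 / 64) = 259
Column-major traversal misses (no reuse, every access misses): 37 * 107 = 3959
Ratio = 3959 / 259 = 15.29

15.29


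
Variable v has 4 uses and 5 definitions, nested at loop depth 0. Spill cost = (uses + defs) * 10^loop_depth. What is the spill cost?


uses + defs = 4 + 5 = 9
10^0 = 1
Spill cost = 9 * 1 = 9

9


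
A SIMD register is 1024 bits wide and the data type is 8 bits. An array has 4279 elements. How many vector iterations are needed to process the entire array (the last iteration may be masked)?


Width = 1024 / 8 = 128 elements per vector op
Iterations = ceil(4279 / 128) = 34

34


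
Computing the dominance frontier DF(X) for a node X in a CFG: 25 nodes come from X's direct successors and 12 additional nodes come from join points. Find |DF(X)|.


DF(X) = direct successor contributions + join point contributions
= 25 + 12 = 37

37


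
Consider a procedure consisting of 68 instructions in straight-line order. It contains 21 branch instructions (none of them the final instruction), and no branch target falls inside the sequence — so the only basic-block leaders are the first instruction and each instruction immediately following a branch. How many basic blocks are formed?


With no in-sequence branch targets, the leaders are the first instruction plus the instruction after each branch.
Number of basic blocks = branches + 1
= 21 + 1 = 22

22


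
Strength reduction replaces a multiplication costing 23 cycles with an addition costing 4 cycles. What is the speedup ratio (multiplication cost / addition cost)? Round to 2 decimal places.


Ratio = mult_cost / add_cost = 23 / 4 = 5.75

5.75


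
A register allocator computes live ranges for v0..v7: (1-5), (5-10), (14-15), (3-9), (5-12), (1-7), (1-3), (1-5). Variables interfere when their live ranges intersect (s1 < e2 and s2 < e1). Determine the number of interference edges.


Check all pairs for overlapping intervals.
Two intervals (s1,e1) and (s2,e2) overlap if s1 < e2 and s2 < e1.
v0 (1-5) vs v1..v7: overlaps v3, v5, v6, v7 -> 4
v1 (5-10) vs v2..v7: overlaps v3, v4, v5 -> 3
v2 (14-15) vs v3..v7: overlaps none -> 0
v3 (3-9) vs v4..v7: overlaps v4, v5, v7 -> 3
v4 (5-12) vs v5..v7: overlaps v5 -> 1
v5 (1-7) vs v6..v7: overlaps v6, v7 -> 2
v6 (1-3) vs v7: overlaps v7 -> 1
Total overlapping pairs = 4 + 3 + 0 + 3 + 1 + 2 + 1 = 14

14


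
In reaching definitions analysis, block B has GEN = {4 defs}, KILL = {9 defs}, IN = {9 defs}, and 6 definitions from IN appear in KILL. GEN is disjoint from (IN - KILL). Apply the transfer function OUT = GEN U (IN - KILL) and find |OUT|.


IN - KILL: 9 - 6 = 3 surviving definitions
OUT = GEN + surviving = 4 + 3 = 7

7


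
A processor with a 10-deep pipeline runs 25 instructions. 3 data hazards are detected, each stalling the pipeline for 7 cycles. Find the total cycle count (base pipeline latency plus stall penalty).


Base cycles = 10 + 25 - 1 = 34
Total stalls = 3 * 7 = 21
Total = 34 + 21 = 55

55


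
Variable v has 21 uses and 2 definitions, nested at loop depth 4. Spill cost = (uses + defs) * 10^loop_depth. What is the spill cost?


uses + defs = 21 + 2 = 23
10^4 = 10000
Spill cost = 23 * 10000 = 230000

230000


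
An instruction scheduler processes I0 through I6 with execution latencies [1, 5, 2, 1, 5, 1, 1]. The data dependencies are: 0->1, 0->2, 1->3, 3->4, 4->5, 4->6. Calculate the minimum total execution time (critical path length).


Compute longest path through dependency graph: dist(Ik) = max over predecessors of dist + latency(Ik).
dist(I0) = latency 1 = 1
dist(I1) = dist(I0) + 5 = 1 + 5 = 6
dist(I2) = dist(I0) + 2 = 1 + 2 = 3
dist(I3) = dist(I1) + 1 = 6 + 1 = 7
dist(I4) = dist(I3) + 5 = 7 + 5 = 12
dist(I5) = dist(I4) + 1 = 12 + 1 = 13
dist(I6) = dist(I4) + 1 = 12 + 1 = 13
Critical path = max dist = 13

13


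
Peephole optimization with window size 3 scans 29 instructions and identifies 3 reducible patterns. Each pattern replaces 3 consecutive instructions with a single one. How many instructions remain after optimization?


Each match removes 2 instructions.
Total removed = 3 * 2 = 6
Remaining = 29 - 6 = 23

23


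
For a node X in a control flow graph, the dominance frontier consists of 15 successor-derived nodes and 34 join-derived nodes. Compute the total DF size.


DF(X) = direct successor contributions + join point contributions
= 15 + 34 = 49

49


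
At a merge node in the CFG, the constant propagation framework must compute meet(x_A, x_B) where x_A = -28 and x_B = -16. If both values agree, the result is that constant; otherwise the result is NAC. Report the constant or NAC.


Meet operation: if both paths give the same constant, result is that constant; if they differ, result is NAC (not-a-constant).
Path A: -28, Path B: -16 -> differ
Result: not-a-constant -> NAC

NAC


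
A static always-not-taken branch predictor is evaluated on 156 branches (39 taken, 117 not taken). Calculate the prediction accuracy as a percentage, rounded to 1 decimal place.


Predictor: always-not-taken
Correct predictions = 117
Accuracy = 117 / 156 * 100 = 75.0%

75.0


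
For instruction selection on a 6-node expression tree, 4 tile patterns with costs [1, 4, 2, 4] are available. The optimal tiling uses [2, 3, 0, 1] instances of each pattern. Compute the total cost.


Total cost = sum(count_i * cost_i)
= 2*1 + 3*4 + 0*2 + 1*4
= 18

18


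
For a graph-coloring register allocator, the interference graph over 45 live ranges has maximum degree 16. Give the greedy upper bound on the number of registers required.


Greedy coloring never needs more than (max_degree + 1) colors: when coloring a vertex, at most max_degree neighbors are already colored.
Upper bound = 16 + 1 = 17

17


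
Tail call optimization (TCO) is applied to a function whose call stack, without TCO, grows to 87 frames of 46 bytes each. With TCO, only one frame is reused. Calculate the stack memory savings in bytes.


Without TCO: 87 * 46 = 4002 bytes
With TCO: reuse 1 frame = 46 bytes
Savings = 4002 - 46 = 3956

3956


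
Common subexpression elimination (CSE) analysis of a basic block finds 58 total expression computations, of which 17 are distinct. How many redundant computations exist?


CSE count = total expressions - unique expressions
= 58 - 17 = 41

41


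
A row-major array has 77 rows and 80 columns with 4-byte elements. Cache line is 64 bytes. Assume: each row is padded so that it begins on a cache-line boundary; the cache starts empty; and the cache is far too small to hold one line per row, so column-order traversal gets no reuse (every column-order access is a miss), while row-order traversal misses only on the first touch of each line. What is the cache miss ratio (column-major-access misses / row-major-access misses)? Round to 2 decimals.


Each row occupies 80 * 4 = 320 bytes and starts on a line boundary, so it spans ceil(320 / 64) = 5 cache lines.
Row-major traversal misses (one per line touched): 77 * ceil(80 * 4 / 64) = 385
Column-major traversal misses (no reuse, every access misses): 77 * 80 = 6160
Ratio = 6160 / 385 = 16.0

16.0
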